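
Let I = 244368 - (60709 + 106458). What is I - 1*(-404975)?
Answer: 482176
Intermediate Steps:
I = 77201 (I = 244368 - 1*167167 = 244368 - 167167 = 77201)
I - 1*(-404975) = 77201 - 1*(-404975) = 77201 + 404975 = 482176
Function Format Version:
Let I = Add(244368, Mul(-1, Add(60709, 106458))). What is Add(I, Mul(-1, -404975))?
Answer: 482176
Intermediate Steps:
I = 77201 (I = Add(244368, Mul(-1, 167167)) = Add(244368, -167167) = 77201)
Add(I, Mul(-1, -404975)) = Add(77201, Mul(-1, -404975)) = Add(77201, 404975) = 482176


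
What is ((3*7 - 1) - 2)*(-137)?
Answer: -2466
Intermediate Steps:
((3*7 - 1) - 2)*(-137) = ((21 - 1) - 2)*(-137) = (20 - 2)*(-137) = 18*(-137) = -2466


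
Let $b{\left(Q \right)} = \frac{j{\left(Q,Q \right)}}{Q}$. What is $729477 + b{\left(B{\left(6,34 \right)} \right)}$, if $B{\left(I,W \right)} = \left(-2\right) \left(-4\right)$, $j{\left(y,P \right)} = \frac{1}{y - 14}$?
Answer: $\frac{35014895}{48} \approx 7.2948 \cdot 10^{5}$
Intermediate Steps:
$j{\left(y,P \right)} = \frac{1}{-14 + y}$
$B{\left(I,W \right)} = 8$
$b{\left(Q \right)} = \frac{1}{Q \left(-14 + Q\right)}$ ($b{\left(Q \right)} = \frac{1}{\left(-14 + Q\right) Q} = \frac{1}{Q \left(-14 + Q\right)}$)
$729477 + b{\left(B{\left(6,34 \right)} \right)} = 729477 + \frac{1}{8 \left(-14 + 8\right)} = 729477 + \frac{1}{8 \left(-6\right)} = 729477 + \frac{1}{8} \left(- \frac{1}{6}\right) = 729477 - \frac{1}{48} = \frac{35014895}{48}$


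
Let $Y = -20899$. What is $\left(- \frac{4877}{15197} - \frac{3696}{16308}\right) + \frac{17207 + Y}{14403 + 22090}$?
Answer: $- \frac{488931637183}{753679820439} \approx -0.64873$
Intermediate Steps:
$\left(- \frac{4877}{15197} - \frac{3696}{16308}\right) + \frac{17207 + Y}{14403 + 22090} = \left(- \frac{4877}{15197} - \frac{3696}{16308}\right) + \frac{17207 - 20899}{14403 + 22090} = \left(\left(-4877\right) \frac{1}{15197} - \frac{308}{1359}\right) - \frac{3692}{36493} = \left(- \frac{4877}{15197} - \frac{308}{1359}\right) - \frac{3692}{36493} = - \frac{11308519}{20652723} - \frac{3692}{36493} = - \frac{488931637183}{753679820439}$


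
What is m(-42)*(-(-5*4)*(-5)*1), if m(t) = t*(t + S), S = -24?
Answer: -277200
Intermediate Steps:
m(t) = t*(-24 + t) (m(t) = t*(t - 24) = t*(-24 + t))
m(-42)*(-(-5*4)*(-5)*1) = (-42*(-24 - 42))*(-(-5*4)*(-5)*1) = (-42*(-66))*(-(-20)*(-5)*1) = 2772*(-1*100*1) = 2772*(-100*1) = 2772*(-100) = -277200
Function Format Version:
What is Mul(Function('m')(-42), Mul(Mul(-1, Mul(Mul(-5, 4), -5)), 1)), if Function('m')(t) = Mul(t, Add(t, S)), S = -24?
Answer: -277200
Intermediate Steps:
Function('m')(t) = Mul(t, Add(-24, t)) (Function('m')(t) = Mul(t, Add(t, -24)) = Mul(t, Add(-24, t)))
Mul(Function('m')(-42), Mul(Mul(-1, Mul(Mul(-5, 4), -5)), 1)) = Mul(Mul(-42, Add(-24, -42)), Mul(Mul(-1, Mul(Mul(-5, 4), -5)), 1)) = Mul(Mul(-42, -66), Mul(Mul(-1, Mul(-20, -5)), 1)) = Mul(2772, Mul(Mul(-1, 100), 1)) = Mul(2772, Mul(-100, 1)) = Mul(2772, -100) = -277200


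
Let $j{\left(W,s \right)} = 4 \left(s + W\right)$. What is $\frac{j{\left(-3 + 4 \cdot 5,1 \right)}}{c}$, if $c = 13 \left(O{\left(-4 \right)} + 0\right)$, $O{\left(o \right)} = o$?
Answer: $- \frac{18}{13} \approx -1.3846$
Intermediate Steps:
$j{\left(W,s \right)} = 4 W + 4 s$ ($j{\left(W,s \right)} = 4 \left(W + s\right) = 4 W + 4 s$)
$c = -52$ ($c = 13 \left(-4 + 0\right) = 13 \left(-4\right) = -52$)
$\frac{j{\left(-3 + 4 \cdot 5,1 \right)}}{c} = \frac{4 \left(-3 + 4 \cdot 5\right) + 4 \cdot 1}{-52} = \left(4 \left(-3 + 20\right) + 4\right) \left(- \frac{1}{52}\right) = \left(4 \cdot 17 + 4\right) \left(- \frac{1}{52}\right) = \left(68 + 4\right) \left(- \frac{1}{52}\right) = 72 \left(- \frac{1}{52}\right) = - \frac{18}{13}$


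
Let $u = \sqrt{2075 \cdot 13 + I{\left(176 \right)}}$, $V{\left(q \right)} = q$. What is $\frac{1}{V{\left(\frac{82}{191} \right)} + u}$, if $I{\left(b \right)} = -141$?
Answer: $- \frac{7831}{489462215} + \frac{36481 \sqrt{26834}}{978924430} \approx 0.0060886$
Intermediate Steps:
$u = \sqrt{26834}$ ($u = \sqrt{2075 \cdot 13 - 141} = \sqrt{26975 - 141} = \sqrt{26834} \approx 163.81$)
$\frac{1}{V{\left(\frac{82}{191} \right)} + u} = \frac{1}{\frac{82}{191} + \sqrt{26834}}$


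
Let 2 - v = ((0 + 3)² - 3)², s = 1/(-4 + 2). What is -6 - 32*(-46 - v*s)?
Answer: 2010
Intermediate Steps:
s = -½ (s = 1/(-2) = -½ ≈ -0.50000)
v = -34 (v = 2 - ((0 + 3)² - 3)² = 2 - (3² - 3)² = 2 - (9 - 3)² = 2 - 1*6² = 2 - 1*36 = 2 - 36 = -34)
-6 - 32*(-46 - v*s) = -6 - 32*(-46 - (-34)*(-1)/2) = -6 - 32*(-46 - 1*17) = -6 - 32*(-46 - 17) = -6 - 32*(-63) = -6 + 2016 = 2010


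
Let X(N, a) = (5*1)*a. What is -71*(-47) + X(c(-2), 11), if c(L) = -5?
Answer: 3392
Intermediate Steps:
X(N, a) = 5*a
-71*(-47) + X(c(-2), 11) = -71*(-47) + 5*11 = 3337 + 55 = 3392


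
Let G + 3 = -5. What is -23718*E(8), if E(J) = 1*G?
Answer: 189744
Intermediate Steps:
G = -8 (G = -3 - 5 = -8)
E(J) = -8 (E(J) = 1*(-8) = -8)
-23718*E(8) = -23718*(-8) = 189744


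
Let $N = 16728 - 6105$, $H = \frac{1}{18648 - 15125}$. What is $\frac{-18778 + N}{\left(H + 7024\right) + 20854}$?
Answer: $- \frac{5746013}{19642839} \approx -0.29252$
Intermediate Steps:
$H = \frac{1}{3523} \approx 0.00028385$
$N = 10623$
$\frac{-18778 + N}{\left(H + 7024\right) + 20854} = \frac{-18778 + 10623}{\left(\frac{1}{3523} + 7024\right) + 20854} = - \frac{8155}{\frac{24745553}{3523} + 20854} = - \frac{8155}{\frac{98214195}{3523}} = \left(-8155\right) \frac{3523}{98214195} = - \frac{5746013}{19642839}$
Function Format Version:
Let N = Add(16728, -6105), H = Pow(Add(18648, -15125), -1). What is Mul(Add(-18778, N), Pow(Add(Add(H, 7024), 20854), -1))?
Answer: Rational(-5746013, 19642839) ≈ -0.29252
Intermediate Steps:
H = Rational(1, 3523) (H = Pow(3523, -1) = Rational(1, 3523) ≈ 0.00028385)
N = 10623
Mul(Add(-18778, N), Pow(Add(Add(H, 7024), 20854), -1)) = Mul(Add(-18778, 10623), Pow(Add(Add(Rational(1, 3523), 7024), 20854), -1)) = Mul(-8155, Pow(Add(Rational(24745553, 3523), 20854), -1)) = Mul(-8155, Pow(Rational(98214195, 3523), -1)) = Mul(-8155, Rational(3523, 98214195)) = Rational(-5746013, 19642839)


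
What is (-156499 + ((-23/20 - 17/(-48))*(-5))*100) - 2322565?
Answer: -29743993/12 ≈ -2.4787e+6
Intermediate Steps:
(-156499 + ((-23/20 - 17/(-48))*(-5))*100) - 2322565 = (-156499 + ((-23*1/20 - 17*(-1/48))*(-5))*100) - 2322565 = (-156499 + ((-23/20 + 17/48)*(-5))*100) - 2322565 = (-156499 - 191/240*(-5)*100) - 2322565 = (-156499 + (191/48)*100) - 2322565 = (-156499 + 4775/12) - 2322565 = -1873213/12 - 2322565 = -29743993/12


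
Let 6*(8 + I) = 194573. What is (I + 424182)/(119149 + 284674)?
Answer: 2739617/2422938 ≈ 1.1307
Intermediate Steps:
I = 194525/6 (I = -8 + (⅙)*194573 = -8 + 194573/6 = 194525/6 ≈ 32421.)
(I + 424182)/(119149 + 284674) = (194525/6 + 424182)/(119149 + 284674) = (2739617/6)/403823 = (2739617/6)*(1/403823) = 2739617/2422938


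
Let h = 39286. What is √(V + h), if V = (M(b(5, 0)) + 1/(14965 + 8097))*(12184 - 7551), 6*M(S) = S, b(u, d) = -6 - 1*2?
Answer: √158482302299646/69186 ≈ 181.96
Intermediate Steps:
b(u, d) = -8 (b(u, d) = -6 - 2 = -8)
M(S) = S/6
V = -427371085/69186 (V = ((⅙)*(-8) + 1/(14965 + 8097))*(12184 - 7551) = (-4/3 + 1/23062)*4633 = -92245/69186*4633 = -427371085/69186 ≈ -6177.1)
√(V + h) = √(-427371085/69186 + 39286) = √(2290670111/69186) = √158482302299646/69186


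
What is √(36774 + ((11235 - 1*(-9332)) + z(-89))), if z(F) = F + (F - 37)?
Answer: √57126 ≈ 239.01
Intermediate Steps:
z(F) = -37 + 2*F (z(F) = F + (-37 + F) = -37 + 2*F)
√(36774 + ((11235 - 1*(-9332)) + z(-89))) = √(36774 + ((11235 - 1*(-9332)) + (-37 + 2*(-89)))) = √(36774 + ((11235 + 9332) + (-37 - 178))) = √(36774 + (20567 - 215)) = √(36774 + 20352) = √57126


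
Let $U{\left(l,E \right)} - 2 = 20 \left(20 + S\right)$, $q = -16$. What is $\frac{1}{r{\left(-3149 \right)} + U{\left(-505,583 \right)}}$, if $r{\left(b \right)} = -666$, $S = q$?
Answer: $- \frac{1}{584} \approx -0.0017123$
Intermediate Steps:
$S = -16$
$U{\left(l,E \right)} = 82$ ($U{\left(l,E \right)} = 2 + 20 \left(20 - 16\right) = 2 + 20 \cdot 4 = 2 + 80 = 82$)
$\frac{1}{r{\left(-3149 \right)} + U{\left(-505,583 \right)}} = \frac{1}{-666 + 82} = \frac{1}{-584} = - \frac{1}{584}$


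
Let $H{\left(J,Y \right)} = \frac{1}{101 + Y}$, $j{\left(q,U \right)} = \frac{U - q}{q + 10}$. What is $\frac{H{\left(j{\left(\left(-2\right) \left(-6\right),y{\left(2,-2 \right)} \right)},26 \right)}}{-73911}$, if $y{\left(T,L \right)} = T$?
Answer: $- \frac{1}{9386697} \approx -1.0653 \cdot 10^{-7}$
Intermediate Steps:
$j{\left(q,U \right)} = \frac{U - q}{10 + q}$
$\frac{H{\left(j{\left(\left(-2\right) \left(-6\right),y{\left(2,-2 \right)} \right)},26 \right)}}{-73911} = \frac{1}{\left(101 + 26\right) \left(-73911\right)} = \frac{1}{127} \left(- \frac{1}{73911}\right) = - \frac{1}{9386697}$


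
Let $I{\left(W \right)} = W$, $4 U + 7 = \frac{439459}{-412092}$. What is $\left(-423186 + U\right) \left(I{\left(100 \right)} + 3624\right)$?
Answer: $- \frac{649437283216981}{412092} \approx -1.576 \cdot 10^{9}$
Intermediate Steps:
$U = - \frac{3324103}{1648368}$ ($U = - \frac{7}{4} + \frac{439459 \frac{1}{-412092}}{4} = - \frac{7}{4} + \frac{439459 \left(- \frac{1}{412092}\right)}{4} = - \frac{7}{4} + \frac{1}{4} \left(- \frac{439459}{412092}\right) = - \frac{7}{4} - \frac{439459}{1648368} = - \frac{3324103}{1648368} \approx -2.0166$)
$\left(-423186 + U\right) \left(I{\left(100 \right)} + 3624\right) = \left(-423186 - \frac{3324103}{1648368}\right) \left(100 + 3624\right) = \left(- \frac{697569584551}{1648368}\right) 3724 = - \frac{649437283216981}{412092}$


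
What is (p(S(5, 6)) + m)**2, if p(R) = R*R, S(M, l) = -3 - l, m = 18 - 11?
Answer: 7744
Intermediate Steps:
m = 7
p(R) = R**2
(p(S(5, 6)) + m)**2 = ((-3 - 1*6)**2 + 7)**2 = ((-3 - 6)**2 + 7)**2 = ((-9)**2 + 7)**2 = (81 + 7)**2 = 88**2 = 7744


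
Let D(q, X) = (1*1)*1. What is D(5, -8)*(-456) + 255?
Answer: -201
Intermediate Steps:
D(q, X) = 1 (D(q, X) = 1*1 = 1)
D(5, -8)*(-456) + 255 = 1*(-456) + 255 = -456 + 255 = -201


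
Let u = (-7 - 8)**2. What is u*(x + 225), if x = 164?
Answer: 87525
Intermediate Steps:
u = 225 (u = (-15)**2 = 225)
u*(x + 225) = 225*(164 + 225) = 225*389 = 87525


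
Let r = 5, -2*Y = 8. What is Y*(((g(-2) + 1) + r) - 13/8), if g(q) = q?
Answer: -19/2 ≈ -9.5000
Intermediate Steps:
Y = -4 (Y = -½*8 = -4)
Y*(((g(-2) + 1) + r) - 13/8) = -4*(((-2 + 1) + 5) - 13/8) = -4*((-1 + 5) - 13*⅛) = -4*(4 - 13/8) = -4*19/8 = -19/2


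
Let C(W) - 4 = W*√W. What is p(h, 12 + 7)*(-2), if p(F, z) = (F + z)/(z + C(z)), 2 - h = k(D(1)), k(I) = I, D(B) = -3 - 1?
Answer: 115/633 - 95*√19/633 ≈ -0.47250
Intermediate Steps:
C(W) = 4 + W^(3/2) (C(W) = 4 + W*√W = 4 + W^(3/2))
D(B) = -4
h = 6 (h = 2 - 1*(-4) = 2 + 4 = 6)
p(F, z) = (F + z)/(4 + z + z^(3/2)) (p(F, z) = (F + z)/(z + (4 + z^(3/2))) = (F + z)/(4 + z + z^(3/2)))
p(h, 12 + 7)*(-2) = ((6 + (12 + 7))/(4 + (12 + 7) + (12 + 7)^(3/2)))*(-2) = ((6 + 19)/(4 + 19 + 19^(3/2)))*(-2) = (25/(4 + 19 + 19*√19))*(-2) = (25/(23 + 19*√19))*(-2) = -50/(23 + 19*√19)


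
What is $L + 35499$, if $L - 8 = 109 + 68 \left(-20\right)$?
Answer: $34256$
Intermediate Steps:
$L = -1243$ ($L = 8 + \left(109 + 68 \left(-20\right)\right) = 8 + \left(109 - 1360\right) = 8 - 1251 = -1243$)
$L + 35499 = -1243 + 35499 = 34256$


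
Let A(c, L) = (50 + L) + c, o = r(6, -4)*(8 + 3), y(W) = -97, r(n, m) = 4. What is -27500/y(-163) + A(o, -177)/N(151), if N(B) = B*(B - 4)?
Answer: 610409449/2153109 ≈ 283.50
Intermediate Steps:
N(B) = B*(-4 + B)
o = 44 (o = 4*(8 + 3) = 4*11 = 44)
A(c, L) = 50 + L + c
-27500/y(-163) + A(o, -177)/N(151) = -27500/(-97) + (50 - 177 + 44)/((151*(-4 + 151))) = -27500*(-1/97) - 83/(151*147) = 27500/97 - 83/22197 = 610409449/2153109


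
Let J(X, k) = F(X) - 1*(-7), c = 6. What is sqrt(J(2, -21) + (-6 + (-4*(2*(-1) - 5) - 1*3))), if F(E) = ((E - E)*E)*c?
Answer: sqrt(26) ≈ 5.0990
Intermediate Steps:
F(E) = 0 (F(E) = ((E - E)*E)*6 = (0*E)*6 = 0*6 = 0)
J(X, k) = 7 (J(X, k) = 0 - 1*(-7) = 0 + 7 = 7)
sqrt(J(2, -21) + (-6 + (-4*(2*(-1) - 5) - 1*3))) = sqrt(7 + (-6 + (-4*(2*(-1) - 5) - 1*3))) = sqrt(7 + (-6 + (-4*(-2 - 5) - 3))) = sqrt(7 + (-6 + (-4*(-7) - 3))) = sqrt(7 + (-6 + (28 - 3))) = sqrt(7 + (-6 + 25)) = sqrt(7 + 19) = sqrt(26)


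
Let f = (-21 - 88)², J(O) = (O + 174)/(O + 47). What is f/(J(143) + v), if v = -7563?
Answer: -2257390/1436653 ≈ -1.5713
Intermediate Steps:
J(O) = (174 + O)/(47 + O)
f = 11881 (f = (-109)² = 11881)
f/(J(143) + v) = 11881/((174 + 143)/(47 + 143) - 7563) = 11881/(317/190 - 7563) = 11881/(-1436653/190) = 11881*(-190/1436653) = -2257390/1436653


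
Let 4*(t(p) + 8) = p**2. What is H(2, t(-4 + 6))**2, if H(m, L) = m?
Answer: 4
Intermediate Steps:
t(p) = -8 + p**2/4
H(2, t(-4 + 6))**2 = 2**2 = 4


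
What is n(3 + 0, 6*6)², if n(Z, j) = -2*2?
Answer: 16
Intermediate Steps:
n(Z, j) = -4
n(3 + 0, 6*6)² = (-4)² = 16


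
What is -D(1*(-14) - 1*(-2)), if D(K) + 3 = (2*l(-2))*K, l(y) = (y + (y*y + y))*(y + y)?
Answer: 3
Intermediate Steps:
l(y) = 2*y*(y² + 2*y) (l(y) = (y + (y² + y))*(2*y) = (y + (y + y²))*(2*y) = (y² + 2*y)*(2*y) = 2*y*(y² + 2*y))
D(K) = -3 (D(K) = -3 + (2*(2*(-2)²*(2 - 2)))*K = -3 + (2*(2*4*0))*K = -3 + (2*0)*K = -3 + 0*K = -3 + 0 = -3)
-D(1*(-14) - 1*(-2)) = -1*(-3) = 3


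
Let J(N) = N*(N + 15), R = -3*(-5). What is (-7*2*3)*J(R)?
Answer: -18900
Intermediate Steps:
R = 15
J(N) = N*(15 + N)
(-7*2*3)*J(R) = (-7*2*3)*(15*(15 + 15)) = (-14*3)*(15*30) = -42*450 = -18900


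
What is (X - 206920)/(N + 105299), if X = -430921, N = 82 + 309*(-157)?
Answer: -637841/56868 ≈ -11.216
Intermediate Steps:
N = -48431 (N = 82 - 48513 = -48431)
(X - 206920)/(N + 105299) = (-430921 - 206920)/(-48431 + 105299) = -637841/56868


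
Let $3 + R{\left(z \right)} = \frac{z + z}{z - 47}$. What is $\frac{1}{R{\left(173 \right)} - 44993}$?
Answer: $- \frac{63}{2834575} \approx -2.2226 \cdot 10^{-5}$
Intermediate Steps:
$R{\left(z \right)} = -3 + \frac{2 z}{-47 + z}$ ($R{\left(z \right)} = -3 + \frac{z + z}{z - 47} = -3 + \frac{2 z}{-47 + z}$)
$\frac{1}{R{\left(173 \right)} - 44993} = \frac{1}{\frac{141 - 173}{-47 + 173} - 44993} = \frac{1}{\frac{141 - 173}{126} - 44993} = \frac{1}{\frac{1}{126} \left(-32\right) - 44993} = \frac{1}{- \frac{16}{63} - 44993} = \frac{1}{- \frac{2834575}{63}} = - \frac{63}{2834575}$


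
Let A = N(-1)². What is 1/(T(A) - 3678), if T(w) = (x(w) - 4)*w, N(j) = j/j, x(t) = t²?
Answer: -1/3681 ≈ -0.00027167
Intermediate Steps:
N(j) = 1
A = 1 (A = 1² = 1)
T(w) = w*(-4 + w²) (T(w) = (w² - 4)*w = (-4 + w²)*w = w*(-4 + w²))
1/(T(A) - 3678) = 1/(1*(-4 + 1²) - 3678) = 1/(1*(-4 + 1) - 3678) = 1/(1*(-3) - 3678) = 1/(-3 - 3678) = 1/(-3681) = -1/3681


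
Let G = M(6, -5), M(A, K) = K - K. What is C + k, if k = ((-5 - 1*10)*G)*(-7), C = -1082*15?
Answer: -16230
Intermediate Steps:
M(A, K) = 0
G = 0
C = -16230
k = 0 (k = ((-5 - 1*10)*0)*(-7) = ((-5 - 10)*0)*(-7) = -15*0*(-7) = 0*(-7) = 0)
C + k = -16230 + 0 = -16230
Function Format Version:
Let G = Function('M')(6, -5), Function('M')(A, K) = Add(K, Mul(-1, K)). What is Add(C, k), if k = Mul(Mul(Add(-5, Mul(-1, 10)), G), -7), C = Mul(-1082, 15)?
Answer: -16230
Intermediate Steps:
Function('M')(A, K) = 0
G = 0
C = -16230
k = 0 (k = Mul(Mul(Add(-5, Mul(-1, 10)), 0), -7) = Mul(Mul(Add(-5, -10), 0), -7) = Mul(Mul(-15, 0), -7) = Mul(0, -7) = 0)
Add(C, k) = Add(-16230, 0) = -16230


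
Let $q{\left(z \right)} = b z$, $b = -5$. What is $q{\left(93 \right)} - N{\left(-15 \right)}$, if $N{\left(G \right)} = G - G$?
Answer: $-465$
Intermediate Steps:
$q{\left(z \right)} = - 5 z$
$N{\left(G \right)} = 0$
$q{\left(93 \right)} - N{\left(-15 \right)} = \left(-5\right) 93 - 0 = -465 + 0 = -465$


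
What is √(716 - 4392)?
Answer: 2*I*√919 ≈ 60.63*I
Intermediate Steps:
√(716 - 4392) = √(-3676) = 2*I*√919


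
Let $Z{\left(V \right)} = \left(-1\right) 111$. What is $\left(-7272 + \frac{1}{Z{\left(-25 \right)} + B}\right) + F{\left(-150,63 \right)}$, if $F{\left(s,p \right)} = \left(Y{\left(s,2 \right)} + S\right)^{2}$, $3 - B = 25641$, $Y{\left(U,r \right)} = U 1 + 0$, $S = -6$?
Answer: $\frac{439380935}{25749} \approx 17064.0$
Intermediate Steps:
$Z{\left(V \right)} = -111$
$Y{\left(U,r \right)} = U$ ($Y{\left(U,r \right)} = U + 0 = U$)
$B = -25638$ ($B = 3 - 25641 = -25638$)
$F{\left(s,p \right)} = \left(-6 + s\right)^{2}$ ($F{\left(s,p \right)} = \left(s - 6\right)^{2} = \left(-6 + s\right)^{2}$)
$\left(-7272 + \frac{1}{Z{\left(-25 \right)} + B}\right) + F{\left(-150,63 \right)} = \left(-7272 + \frac{1}{-111 - 25638}\right) + \left(-6 - 150\right)^{2} = \left(-7272 + \frac{1}{-25749}\right) + \left(-156\right)^{2} = \left(-7272 - \frac{1}{25749}\right) + 24336 = - \frac{187246729}{25749} + 24336 = \frac{439380935}{25749}$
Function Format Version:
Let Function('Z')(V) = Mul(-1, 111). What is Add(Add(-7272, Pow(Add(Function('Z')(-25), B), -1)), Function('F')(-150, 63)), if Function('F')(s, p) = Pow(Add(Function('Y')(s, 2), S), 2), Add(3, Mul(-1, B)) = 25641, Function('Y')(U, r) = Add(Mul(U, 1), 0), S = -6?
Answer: Rational(439380935, 25749) ≈ 17064.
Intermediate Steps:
Function('Z')(V) = -111
Function('Y')(U, r) = U (Function('Y')(U, r) = Add(U, 0) = U)
B = -25638 (B = Add(3, Mul(-1, 25641)) = Add(3, -25641) = -25638)
Function('F')(s, p) = Pow(Add(-6, s), 2) (Function('F')(s, p) = Pow(Add(s, -6), 2) = Pow(Add(-6, s), 2))
Add(Add(-7272, Pow(Add(Function('Z')(-25), B), -1)), Function('F')(-150, 63)) = Add(Add(-7272, Pow(Add(-111, -25638), -1)), Pow(Add(-6, -150), 2)) = Add(Add(-7272, Pow(-25749, -1)), Pow(-156, 2)) = Add(Add(-7272, Rational(-1, 25749)), 24336) = Add(Rational(-187246729, 25749), 24336) = Rational(439380935, 25749)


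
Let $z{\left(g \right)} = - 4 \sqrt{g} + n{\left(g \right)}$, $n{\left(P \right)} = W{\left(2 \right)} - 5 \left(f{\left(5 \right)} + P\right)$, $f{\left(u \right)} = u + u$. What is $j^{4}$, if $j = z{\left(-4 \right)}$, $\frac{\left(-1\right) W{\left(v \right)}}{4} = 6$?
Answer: $7387408 + 4928256 i \approx 7.3874 \cdot 10^{6} + 4.9283 \cdot 10^{6} i$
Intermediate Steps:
$f{\left(u \right)} = 2 u$
$W{\left(v \right)} = -24$ ($W{\left(v \right)} = \left(-4\right) 6 = -24$)
$n{\left(P \right)} = -74 - 5 P$ ($n{\left(P \right)} = -24 - 5 \left(2 \cdot 5 + P\right) = -24 - 5 \left(10 + P\right) = -24 - \left(50 + 5 P\right) = -74 - 5 P$)
$z{\left(g \right)} = -74 - 5 g - 4 \sqrt{g}$ ($z{\left(g \right)} = - 4 \sqrt{g} - \left(74 + 5 g\right) = -74 - 5 g - 4 \sqrt{g}$)
$j = -54 - 8 i$ ($j = -74 - -20 - 4 \sqrt{-4} = -74 + 20 - 4 \cdot 2 i = -74 + 20 - 8 i = -54 - 8 i \approx -54.0 - 8.0 i$)
$j^{4} = \left(-54 - 8 i\right)^{4}$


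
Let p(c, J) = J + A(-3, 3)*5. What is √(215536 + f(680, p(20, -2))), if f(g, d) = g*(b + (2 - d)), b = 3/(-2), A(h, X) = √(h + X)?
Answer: 2*√54309 ≈ 466.09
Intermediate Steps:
A(h, X) = √(X + h)
p(c, J) = J (p(c, J) = J + √(3 - 3)*5 = J + √0*5 = J + 0*5 = J + 0 = J)
b = -3/2 (b = 3*(-½) = -3/2 ≈ -1.5000)
f(g, d) = g*(½ - d) (f(g, d) = g*(-3/2 + (2 - d)) = g*(½ - d))
√(215536 + f(680, p(20, -2))) = √(215536 + 680*(½ - 1*(-2))) = √(215536 + 680*(½ + 2)) = √(215536 + 680*(5/2)) = √(215536 + 1700) = √217236 = 2*√54309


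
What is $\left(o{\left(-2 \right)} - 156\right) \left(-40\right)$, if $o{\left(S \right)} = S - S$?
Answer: $6240$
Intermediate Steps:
$o{\left(S \right)} = 0$
$\left(o{\left(-2 \right)} - 156\right) \left(-40\right) = \left(0 - 156\right) \left(-40\right) = \left(-156\right) \left(-40\right) = 6240$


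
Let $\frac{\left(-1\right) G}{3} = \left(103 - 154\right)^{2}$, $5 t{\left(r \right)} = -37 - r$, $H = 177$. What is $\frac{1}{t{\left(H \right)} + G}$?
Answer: $- \frac{5}{39229} \approx -0.00012746$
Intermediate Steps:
$t{\left(r \right)} = - \frac{37}{5} - \frac{r}{5}$ ($t{\left(r \right)} = \frac{-37 - r}{5} = - \frac{37}{5} - \frac{r}{5}$)
$G = -7803$ ($G = - 3 \left(103 - 154\right)^{2} = - 3 \left(-51\right)^{2} = \left(-3\right) 2601 = -7803$)
$\frac{1}{t{\left(H \right)} + G} = \frac{1}{\left(- \frac{37}{5} - \frac{177}{5}\right) - 7803} = \frac{1}{- \frac{214}{5} - 7803} = \frac{1}{- \frac{39229}{5}} = - \frac{5}{39229}$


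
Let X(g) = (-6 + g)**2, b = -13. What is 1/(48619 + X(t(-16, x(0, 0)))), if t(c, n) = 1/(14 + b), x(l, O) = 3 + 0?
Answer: 1/48644 ≈ 2.0558e-5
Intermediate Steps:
x(l, O) = 3
t(c, n) = 1 (t(c, n) = 1/(14 - 13) = 1/1 = 1)
1/(48619 + X(t(-16, x(0, 0)))) = 1/(48619 + (-6 + 1)**2) = 1/(48619 + (-5)**2) = 1/(48619 + 25) = 1/48644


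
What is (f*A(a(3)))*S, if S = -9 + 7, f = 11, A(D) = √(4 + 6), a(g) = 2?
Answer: -22*√10 ≈ -69.570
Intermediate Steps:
A(D) = √10
S = -2
(f*A(a(3)))*S = (11*√10)*(-2) = -22*√10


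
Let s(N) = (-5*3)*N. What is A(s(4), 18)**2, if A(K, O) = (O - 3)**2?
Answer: 50625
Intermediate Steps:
s(N) = -15*N
A(K, O) = (-3 + O)**2
A(s(4), 18)**2 = ((-3 + 18)**2)**2 = (15**2)**2 = 225**2 = 50625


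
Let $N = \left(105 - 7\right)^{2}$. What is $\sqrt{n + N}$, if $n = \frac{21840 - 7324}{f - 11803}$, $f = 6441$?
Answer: $\frac{13 \sqrt{408353834}}{2681} \approx 97.986$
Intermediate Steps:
$n = - \frac{7258}{2681}$ ($n = \frac{21840 - 7324}{6441 - 11803} = \frac{14516}{-5362} = 14516 \left(- \frac{1}{5362}\right) = - \frac{7258}{2681} \approx -2.7072$)
$N = 9604$ ($N = 98^{2} = 9604$)
$\sqrt{n + N} = \sqrt{- \frac{7258}{2681} + 9604} = \sqrt{\frac{25741066}{2681}} = \frac{13 \sqrt{408353834}}{2681}$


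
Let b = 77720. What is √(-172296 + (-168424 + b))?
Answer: 10*I*√2630 ≈ 512.83*I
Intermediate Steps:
√(-172296 + (-168424 + b)) = √(-172296 + (-168424 + 77720)) = √(-172296 - 90704) = √(-263000) = 10*I*√2630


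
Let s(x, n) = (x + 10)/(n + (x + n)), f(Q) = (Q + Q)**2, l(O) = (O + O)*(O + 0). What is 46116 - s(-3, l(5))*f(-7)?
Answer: 4471880/97 ≈ 46102.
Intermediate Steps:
l(O) = 2*O**2 (l(O) = (2*O)*O = 2*O**2)
f(Q) = 4*Q**2 (f(Q) = (2*Q)**2 = 4*Q**2)
s(x, n) = (10 + x)/(x + 2*n) (s(x, n) = (10 + x)/(n + (n + x)) = (10 + x)/(x + 2*n))
46116 - s(-3, l(5))*f(-7) = 46116 - (10 - 3)/(-3 + 2*(2*5**2))*4*(-7)**2 = 46116 - 7/(-3 + 2*(2*25))*4*49 = 46116 - 7/(-3 + 2*50)*196 = 46116 - 7/(-3 + 100)*196 = 46116 - 7/97*196 = 46116 - (1/97)*7*196 = 46116 - 7*196/97 = 46116 - 1*1372/97 = 46116 - 1372/97 = 4471880/97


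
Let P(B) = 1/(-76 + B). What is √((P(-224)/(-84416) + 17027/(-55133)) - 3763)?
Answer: I*√1146318190429934264507427/17452902480 ≈ 61.346*I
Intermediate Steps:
√((P(-224)/(-84416) + 17027/(-55133)) - 3763) = √((1/(-76 - 224*(-84416)) + 17027/(-55133)) - 3763) = √((-1/84416/(-300) + 17027*(-1/55133)) - 3763) = √((-1/300*(-1/84416) - 17027/55133) - 3763) = √((1/25324800 - 17027/55133) - 3763) = √(-431205314467/1396232198400 - 3763) = √(-5254452967893667/1396232198400) = I*√1146318190429934264507427/17452902480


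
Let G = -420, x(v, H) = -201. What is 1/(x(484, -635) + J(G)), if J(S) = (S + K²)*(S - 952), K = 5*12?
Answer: -1/4363161 ≈ -2.2919e-7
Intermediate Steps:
K = 60
J(S) = (-952 + S)*(3600 + S) (J(S) = (S + 60²)*(S - 952) = (S + 3600)*(-952 + S) = (3600 + S)*(-952 + S) = (-952 + S)*(3600 + S))
1/(x(484, -635) + J(G)) = 1/(-201 + (-3427200 + (-420)² + 2648*(-420))) = 1/(-201 + (-3427200 + 176400 - 1112160)) = 1/(-201 - 4362960) = 1/(-4363161) = -1/4363161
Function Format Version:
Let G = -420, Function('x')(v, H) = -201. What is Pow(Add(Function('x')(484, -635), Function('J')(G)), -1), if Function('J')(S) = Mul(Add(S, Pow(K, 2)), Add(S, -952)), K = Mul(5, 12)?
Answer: Rational(-1, 4363161) ≈ -2.2919e-7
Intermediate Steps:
K = 60
Function('J')(S) = Mul(Add(-952, S), Add(3600, S)) (Function('J')(S) = Mul(Add(S, Pow(60, 2)), Add(S, -952)) = Mul(Add(S, 3600), Add(-952, S)) = Mul(Add(3600, S), Add(-952, S)) = Mul(Add(-952, S), Add(3600, S)))
Pow(Add(Function('x')(484, -635), Function('J')(G)), -1) = Pow(Add(-201, Add(-3427200, Pow(-420, 2), Mul(2648, -420))), -1) = Pow(Add(-201, Add(-3427200, 176400, -1112160)), -1) = Pow(Add(-201, -4362960), -1) = Pow(-4363161, -1) = Rational(-1, 4363161)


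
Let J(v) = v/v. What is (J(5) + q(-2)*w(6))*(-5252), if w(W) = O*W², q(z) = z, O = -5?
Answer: -1895972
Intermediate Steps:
J(v) = 1
w(W) = -5*W²
(J(5) + q(-2)*w(6))*(-5252) = (1 - (-10)*6²)*(-5252) = (1 - (-10)*36)*(-5252) = (1 - 2*(-180))*(-5252) = (1 + 360)*(-5252) = 361*(-5252) = -1895972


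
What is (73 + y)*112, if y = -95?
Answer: -2464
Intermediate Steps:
(73 + y)*112 = (73 - 95)*112 = -22*112 = -2464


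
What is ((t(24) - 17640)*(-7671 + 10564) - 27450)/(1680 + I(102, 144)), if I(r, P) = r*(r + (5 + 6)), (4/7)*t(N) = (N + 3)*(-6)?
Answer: -34586757/8804 ≈ -3928.5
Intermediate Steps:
t(N) = -63/2 - 21*N/2 (t(N) = 7*((N + 3)*(-6))/4 = 7*((3 + N)*(-6))/4 = 7*(-18 - 6*N)/4 = -63/2 - 21*N/2)
I(r, P) = r*(11 + r) (I(r, P) = r*(r + 11) = r*(11 + r))
((t(24) - 17640)*(-7671 + 10564) - 27450)/(1680 + I(102, 144)) = (((-63/2 - 21/2*24) - 17640)*(-7671 + 10564) - 27450)/(1680 + 102*(11 + 102)) = (((-63/2 - 252) - 17640)*2893 - 27450)/(1680 + 102*113) = ((-567/2 - 17640)*2893 - 27450)/(1680 + 11526) = (-35847/2*2893 - 27450)/13206 = (-103705371/2 - 27450)*(1/13206) = -103760271/2*1/13206 = -34586757/8804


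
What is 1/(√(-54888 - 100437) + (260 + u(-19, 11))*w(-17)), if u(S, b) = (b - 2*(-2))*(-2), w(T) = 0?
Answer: -I*√6213/31065 ≈ -0.0025373*I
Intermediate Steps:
u(S, b) = -8 - 2*b (u(S, b) = (b + 4)*(-2) = (4 + b)*(-2) = -8 - 2*b)
1/(√(-54888 - 100437) + (260 + u(-19, 11))*w(-17)) = 1/(√(-54888 - 100437) + (260 + (-8 - 2*11))*0) = 1/(√(-155325) + (260 + (-8 - 22))*0) = 1/(5*I*√6213 + (260 - 30)*0) = 1/(5*I*√6213 + 230*0) = 1/(5*I*√6213 + 0) = 1/(5*I*√6213) = -I*√6213/31065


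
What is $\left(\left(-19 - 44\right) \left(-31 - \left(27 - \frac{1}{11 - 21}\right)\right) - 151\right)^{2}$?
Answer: $\frac{1231518649}{100} \approx 1.2315 \cdot 10^{7}$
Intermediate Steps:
$\left(\left(-19 - 44\right) \left(-31 - \left(27 - \frac{1}{11 - 21}\right)\right) - 151\right)^{2} = \left(- 63 \left(-31 - \left(27 + \frac{1}{10}\right)\right) - 151\right)^{2} = \left(- 63 \left(-31 - \frac{271}{10}\right) - 151\right)^{2} = \left(\left(-63\right) \left(- \frac{581}{10}\right) - 151\right)^{2} = \left(\frac{36603}{10} - 151\right)^{2} = \left(\frac{35093}{10}\right)^{2} = \frac{1231518649}{100}$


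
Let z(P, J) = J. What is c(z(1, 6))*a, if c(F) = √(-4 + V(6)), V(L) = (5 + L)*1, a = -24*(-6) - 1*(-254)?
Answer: 398*√7 ≈ 1053.0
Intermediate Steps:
a = 398 (a = 144 + 254 = 398)
V(L) = 5 + L
c(F) = √7 (c(F) = √(-4 + (5 + 6)) = √(-4 + 11) = √7)
c(z(1, 6))*a = √7*398 = 398*√7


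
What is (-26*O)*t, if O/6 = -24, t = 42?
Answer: 157248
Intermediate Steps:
O = -144 (O = 6*(-24) = -144)
(-26*O)*t = -26*(-144)*42 = 3744*42 = 157248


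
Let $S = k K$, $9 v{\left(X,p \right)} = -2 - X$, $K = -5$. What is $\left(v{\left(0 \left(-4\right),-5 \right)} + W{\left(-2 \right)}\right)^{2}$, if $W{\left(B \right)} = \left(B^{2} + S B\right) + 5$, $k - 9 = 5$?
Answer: $\frac{1792921}{81} \approx 22135.0$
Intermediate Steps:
$v{\left(X,p \right)} = - \frac{2}{9} - \frac{X}{9}$ ($v{\left(X,p \right)} = \frac{-2 - X}{9} = - \frac{2}{9} - \frac{X}{9}$)
$k = 14$ ($k = 9 + 5 = 14$)
$S = -70$ ($S = 14 \left(-5\right) = -70$)
$W{\left(B \right)} = 5 + B^{2} - 70 B$ ($W{\left(B \right)} = \left(B^{2} - 70 B\right) + 5 = 5 + B^{2} - 70 B$)
$\left(v{\left(0 \left(-4\right),-5 \right)} + W{\left(-2 \right)}\right)^{2} = \left(\left(- \frac{2}{9} - \frac{0 \left(-4\right)}{9}\right) + \left(5 + \left(-2\right)^{2} - -140\right)\right)^{2} = \left(\left(- \frac{2}{9} - 0\right) + \left(5 + 4 + 140\right)\right)^{2} = \left(\left(- \frac{2}{9} + 0\right) + 149\right)^{2} = \left(- \frac{2}{9} + 149\right)^{2} = \left(\frac{1339}{9}\right)^{2} = \frac{1792921}{81}$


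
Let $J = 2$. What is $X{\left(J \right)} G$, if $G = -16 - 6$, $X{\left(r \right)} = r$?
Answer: $-44$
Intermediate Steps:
$G = -22$ ($G = -16 - 6 = -22$)
$X{\left(J \right)} G = 2 \left(-22\right) = -44$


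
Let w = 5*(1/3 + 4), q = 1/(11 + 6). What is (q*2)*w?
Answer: 130/51 ≈ 2.5490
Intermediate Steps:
q = 1/17 ≈ 0.058824
w = 65/3 (w = 5*(1*(⅓) + 4) = 5*(⅓ + 4) = 5*(13/3) = 65/3 ≈ 21.667)
(q*2)*w = ((1/17)*2)*(65/3) = (2/17)*(65/3) = 130/51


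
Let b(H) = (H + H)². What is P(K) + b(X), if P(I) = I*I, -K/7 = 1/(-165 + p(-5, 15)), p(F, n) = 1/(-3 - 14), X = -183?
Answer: 1054720798177/7873636 ≈ 1.3396e+5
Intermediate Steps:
p(F, n) = -1/17 (p(F, n) = 1/(-17) = -1/17)
b(H) = 4*H² (b(H) = (2*H)² = 4*H²)
K = 119/2806 (K = -7/(-165 - 1/17) = -7/(-2806/17) = -7*(-17/2806) = 119/2806 ≈ 0.042409)
P(I) = I²
P(K) + b(X) = (119/2806)² + 4*(-183)² = 14161/7873636 + 4*33489 = 14161/7873636 + 133956 = 1054720798177/7873636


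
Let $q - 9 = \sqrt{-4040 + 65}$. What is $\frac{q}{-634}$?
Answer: $- \frac{9}{634} - \frac{5 i \sqrt{159}}{634} \approx -0.014196 - 0.099444 i$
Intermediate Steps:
$q = 9 + 5 i \sqrt{159}$ ($q = 9 + \sqrt{-4040 + 65} = 9 + \sqrt{-3975} = 9 + 5 i \sqrt{159} \approx 9.0 + 63.048 i$)
$\frac{q}{-634} = \frac{9 + 5 i \sqrt{159}}{-634} = \left(9 + 5 i \sqrt{159}\right) \left(- \frac{1}{634}\right) = - \frac{9}{634} - \frac{5 i \sqrt{159}}{634}$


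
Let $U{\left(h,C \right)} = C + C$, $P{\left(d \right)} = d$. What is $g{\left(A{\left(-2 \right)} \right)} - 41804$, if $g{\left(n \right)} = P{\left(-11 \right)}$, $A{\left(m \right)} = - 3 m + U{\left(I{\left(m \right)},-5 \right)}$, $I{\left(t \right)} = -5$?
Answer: $-41815$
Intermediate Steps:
$U{\left(h,C \right)} = 2 C$
$A{\left(m \right)} = -10 - 3 m$ ($A{\left(m \right)} = - 3 m + 2 \left(-5\right) = - 3 m - 10 = -10 - 3 m$)
$g{\left(n \right)} = -11$
$g{\left(A{\left(-2 \right)} \right)} - 41804 = -11 - 41804 = -41815$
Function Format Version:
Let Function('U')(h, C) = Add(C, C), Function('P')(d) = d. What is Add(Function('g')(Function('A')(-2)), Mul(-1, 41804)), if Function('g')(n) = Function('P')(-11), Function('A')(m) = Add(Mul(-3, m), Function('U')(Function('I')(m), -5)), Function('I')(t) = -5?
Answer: -41815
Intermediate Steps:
Function('U')(h, C) = Mul(2, C)
Function('A')(m) = Add(-10, Mul(-3, m)) (Function('A')(m) = Add(Mul(-3, m), Mul(2, -5)) = Add(Mul(-3, m), -10) = Add(-10, Mul(-3, m)))
Function('g')(n) = -11
Add(Function('g')(Function('A')(-2)), Mul(-1, 41804)) = Add(-11, Mul(-1, 41804)) = Add(-11, -41804) = -41815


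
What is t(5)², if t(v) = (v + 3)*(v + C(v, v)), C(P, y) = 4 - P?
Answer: 1024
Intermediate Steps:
t(v) = 12 + 4*v (t(v) = (v + 3)*(v + (4 - v)) = (3 + v)*4 = 12 + 4*v)
t(5)² = (12 + 4*5)² = (12 + 20)² = 32² = 1024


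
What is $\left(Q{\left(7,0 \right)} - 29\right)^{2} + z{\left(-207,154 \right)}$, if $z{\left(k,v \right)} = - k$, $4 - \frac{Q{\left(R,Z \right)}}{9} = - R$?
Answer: $5107$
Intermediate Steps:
$Q{\left(R,Z \right)} = 36 + 9 R$ ($Q{\left(R,Z \right)} = 36 - 9 \left(- R\right) = 36 + 9 R$)
$\left(Q{\left(7,0 \right)} - 29\right)^{2} + z{\left(-207,154 \right)} = \left(\left(36 + 9 \cdot 7\right) - 29\right)^{2} - -207 = \left(\left(36 + 63\right) - 29\right)^{2} + 207 = \left(99 - 29\right)^{2} + 207 = 70^{2} + 207 = 4900 + 207 = 5107$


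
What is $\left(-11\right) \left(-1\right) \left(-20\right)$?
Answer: $-220$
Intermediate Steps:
$\left(-11\right) \left(-1\right) \left(-20\right) = 11 \left(-20\right) = -220$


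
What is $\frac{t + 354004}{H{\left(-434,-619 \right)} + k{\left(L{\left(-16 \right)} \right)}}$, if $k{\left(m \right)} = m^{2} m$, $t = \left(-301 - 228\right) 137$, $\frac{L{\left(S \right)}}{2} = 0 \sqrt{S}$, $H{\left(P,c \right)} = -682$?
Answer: $- \frac{281531}{682} \approx -412.8$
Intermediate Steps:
$L{\left(S \right)} = 0$ ($L{\left(S \right)} = 2 \cdot 0 \sqrt{S} = 2 \cdot 0 = 0$)
$t = -72473$ ($t = \left(-529\right) 137 = -72473$)
$k{\left(m \right)} = m^{3}$
$\frac{t + 354004}{H{\left(-434,-619 \right)} + k{\left(L{\left(-16 \right)} \right)}} = \frac{-72473 + 354004}{-682 + 0^{3}} = \frac{281531}{-682 + 0} = \frac{281531}{-682} = 281531 \left(- \frac{1}{682}\right) = - \frac{281531}{682}$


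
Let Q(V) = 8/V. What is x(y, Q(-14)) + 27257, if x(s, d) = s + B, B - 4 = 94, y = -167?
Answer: 27188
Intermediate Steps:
B = 98 (B = 4 + 94 = 98)
x(s, d) = 98 + s (x(s, d) = s + 98 = 98 + s)
x(y, Q(-14)) + 27257 = (98 - 167) + 27257 = -69 + 27257 = 27188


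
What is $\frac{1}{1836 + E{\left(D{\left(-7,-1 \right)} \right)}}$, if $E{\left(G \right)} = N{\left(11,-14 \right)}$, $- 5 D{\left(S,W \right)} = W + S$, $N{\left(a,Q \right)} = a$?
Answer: $\frac{1}{1847} \approx 0.00054142$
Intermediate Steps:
$D{\left(S,W \right)} = - \frac{S}{5} - \frac{W}{5}$ ($D{\left(S,W \right)} = - \frac{W + S}{5} = - \frac{S + W}{5} = - \frac{S}{5} - \frac{W}{5}$)
$E{\left(G \right)} = 11$
$\frac{1}{1836 + E{\left(D{\left(-7,-1 \right)} \right)}} = \frac{1}{1836 + 11} = \frac{1}{1847}$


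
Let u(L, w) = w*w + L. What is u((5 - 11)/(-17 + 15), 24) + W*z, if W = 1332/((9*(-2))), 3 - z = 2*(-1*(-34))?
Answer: 5389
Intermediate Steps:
u(L, w) = L + w² (u(L, w) = w² + L = L + w²)
z = -65 (z = 3 - 2*(-1*(-34)) = 3 - 2*34 = 3 - 1*68 = 3 - 68 = -65)
W = -74 (W = 1332/(-18) = 1332*(-1/18) = -74)
u((5 - 11)/(-17 + 15), 24) + W*z = ((5 - 11)/(-17 + 15) + 24²) - 74*(-65) = (-6/(-2) + 576) + 4810 = (-6*(-½) + 576) + 4810 = (3 + 576) + 4810 = 579 + 4810 = 5389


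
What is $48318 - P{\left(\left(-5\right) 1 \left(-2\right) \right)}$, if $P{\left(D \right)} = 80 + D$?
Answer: $48228$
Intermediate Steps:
$48318 - P{\left(\left(-5\right) 1 \left(-2\right) \right)} = 48318 - \left(80 + \left(-5\right) 1 \left(-2\right)\right) = 48318 - \left(80 - -10\right) = 48318 - \left(80 + 10\right) = 48318 - 90 = 48228$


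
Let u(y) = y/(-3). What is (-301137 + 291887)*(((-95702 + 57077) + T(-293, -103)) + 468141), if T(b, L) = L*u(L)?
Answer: -11820935750/3 ≈ -3.9403e+9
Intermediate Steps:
u(y) = -y/3 (u(y) = y*(-⅓) = -y/3)
T(b, L) = -L²/3 (T(b, L) = L*(-L/3) = -L²/3)
(-301137 + 291887)*(((-95702 + 57077) + T(-293, -103)) + 468141) = (-301137 + 291887)*(((-95702 + 57077) - ⅓*(-103)²) + 468141) = -9250*((-38625 - ⅓*10609) + 468141) = -9250*((-38625 - 10609/3) + 468141) = -9250*(-126484/3 + 468141) = -9250*1277939/3 = -11820935750/3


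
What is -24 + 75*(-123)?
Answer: -9249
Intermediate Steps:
-24 + 75*(-123) = -24 - 9225 = -9249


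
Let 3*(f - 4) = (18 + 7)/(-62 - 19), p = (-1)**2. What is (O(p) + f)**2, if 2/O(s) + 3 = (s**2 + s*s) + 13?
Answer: 3900625/236196 ≈ 16.514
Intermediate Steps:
p = 1
f = 947/243 (f = 4 + ((18 + 7)/(-62 - 19))/3 = 4 + (25/(-81))/3 = 4 + (25*(-1/81))/3 = 4 + (1/3)*(-25/81) = 4 - 25/243 = 947/243 ≈ 3.8971)
O(s) = 2/(10 + 2*s**2) (O(s) = 2/(-3 + ((s**2 + s*s) + 13)) = 2/(-3 + ((s**2 + s**2) + 13)) = 2/(-3 + (2*s**2 + 13)) = 2/(-3 + (13 + 2*s**2)) = 2/(10 + 2*s**2))
(O(p) + f)**2 = (1/(5 + 1**2) + 947/243)**2 = (1/(5 + 1) + 947/243)**2 = (1/6 + 947/243)**2 = (1975/486)**2 = 3900625/236196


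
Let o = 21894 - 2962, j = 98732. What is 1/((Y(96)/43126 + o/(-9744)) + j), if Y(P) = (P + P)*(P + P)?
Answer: 52527468/5186084813249 ≈ 1.0129e-5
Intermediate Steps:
Y(P) = 4*P**2 (Y(P) = (2*P)*(2*P) = 4*P**2)
o = 18932
1/((Y(96)/43126 + o/(-9744)) + j) = 1/(((4*96**2)/43126 + 18932/(-9744)) + 98732) = 1/(((4*9216)*(1/43126) + 18932*(-1/9744)) + 98732) = 1/((36864*(1/43126) - 4733/2436) + 98732) = 1/((18432/21563 - 4733/2436) + 98732) = 1/(-57157327/52527468 + 98732) = 1/(5186084813249/52527468) = 52527468/5186084813249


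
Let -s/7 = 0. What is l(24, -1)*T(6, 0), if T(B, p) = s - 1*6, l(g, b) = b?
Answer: 6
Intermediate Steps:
s = 0 (s = -7*0 = 0)
T(B, p) = -6 (T(B, p) = 0 - 1*6 = 0 - 6 = -6)
l(24, -1)*T(6, 0) = -1*(-6) = 6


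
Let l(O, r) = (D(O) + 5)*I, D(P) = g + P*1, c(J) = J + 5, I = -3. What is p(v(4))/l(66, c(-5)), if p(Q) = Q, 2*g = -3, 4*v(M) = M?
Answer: -2/417 ≈ -0.0047962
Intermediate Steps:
v(M) = M/4
g = -3/2 (g = (½)*(-3) = -3/2 ≈ -1.5000)
c(J) = 5 + J
D(P) = -3/2 + P (D(P) = -3/2 + P*1 = -3/2 + P)
l(O, r) = -21/2 - 3*O (l(O, r) = ((-3/2 + O) + 5)*(-3) = (7/2 + O)*(-3) = -21/2 - 3*O)
p(v(4))/l(66, c(-5)) = ((¼)*4)/(-21/2 - 3*66) = 1/(-21/2 - 198) = 1/(-417/2) = 1*(-2/417) = -2/417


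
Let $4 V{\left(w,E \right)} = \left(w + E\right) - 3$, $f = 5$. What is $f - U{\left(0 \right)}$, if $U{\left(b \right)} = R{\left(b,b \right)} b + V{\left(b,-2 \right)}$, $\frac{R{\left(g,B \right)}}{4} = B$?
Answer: $\frac{25}{4} \approx 6.25$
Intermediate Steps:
$R{\left(g,B \right)} = 4 B$
$V{\left(w,E \right)} = - \frac{3}{4} + \frac{E}{4} + \frac{w}{4}$ ($V{\left(w,E \right)} = \frac{\left(w + E\right) - 3}{4} = \frac{\left(E + w\right) - 3}{4} = \frac{-3 + E + w}{4} = - \frac{3}{4} + \frac{E}{4} + \frac{w}{4}$)
$U{\left(b \right)} = - \frac{5}{4} + 4 b^{2} + \frac{b}{4}$ ($U{\left(b \right)} = 4 b b + \left(- \frac{3}{4} + \frac{1}{4} \left(-2\right) + \frac{b}{4}\right) = 4 b^{2} - \left(\frac{5}{4} - \frac{b}{4}\right) = 4 b^{2} + \left(- \frac{5}{4} + \frac{b}{4}\right) = - \frac{5}{4} + 4 b^{2} + \frac{b}{4}$)
$f - U{\left(0 \right)} = 5 - \left(- \frac{5}{4} + 4 \cdot 0^{2} + \frac{1}{4} \cdot 0\right) = 5 - \left(- \frac{5}{4} + 4 \cdot 0 + 0\right) = 5 - \left(- \frac{5}{4} + 0 + 0\right) = 5 - - \frac{5}{4} = 5 + \frac{5}{4} = \frac{25}{4}$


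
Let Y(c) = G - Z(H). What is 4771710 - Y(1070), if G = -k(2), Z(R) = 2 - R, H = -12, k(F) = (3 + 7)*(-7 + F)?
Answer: 4771674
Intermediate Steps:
k(F) = -70 + 10*F (k(F) = 10*(-7 + F) = -70 + 10*F)
G = 50 (G = -(-70 + 10*2) = -(-70 + 20) = -1*(-50) = 50)
Y(c) = 36 (Y(c) = 50 - (2 - 1*(-12)) = 50 - (2 + 12) = 50 - 1*14 = 50 - 14 = 36)
4771710 - Y(1070) = 4771710 - 1*36 = 4771710 - 36 = 4771674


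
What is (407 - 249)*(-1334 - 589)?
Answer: -303834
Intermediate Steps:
(407 - 249)*(-1334 - 589) = 158*(-1923) = -303834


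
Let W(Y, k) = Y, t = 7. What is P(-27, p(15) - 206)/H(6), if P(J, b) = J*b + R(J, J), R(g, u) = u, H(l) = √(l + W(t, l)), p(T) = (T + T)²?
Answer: -18765*√13/13 ≈ -5204.5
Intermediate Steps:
p(T) = 4*T² (p(T) = (2*T)² = 4*T²)
H(l) = √(7 + l) (H(l) = √(l + 7) = √(7 + l))
P(J, b) = J + J*b (P(J, b) = J*b + J = J + J*b)
P(-27, p(15) - 206)/H(6) = (-27*(1 + (4*15² - 206)))/(√(7 + 6)) = (-27*(1 + (4*225 - 206)))/(√13) = (-27*(1 + (900 - 206)))*(√13/13) = (-27*(1 + 694))*(√13/13) = (-27*695)*(√13/13) = -18765*√13/13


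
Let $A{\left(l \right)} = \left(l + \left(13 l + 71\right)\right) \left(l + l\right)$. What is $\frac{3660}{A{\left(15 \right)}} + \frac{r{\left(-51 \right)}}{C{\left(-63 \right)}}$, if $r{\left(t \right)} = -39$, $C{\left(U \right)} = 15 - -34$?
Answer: $- \frac{4981}{13769} \approx -0.36175$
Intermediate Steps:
$C{\left(U \right)} = 49$ ($C{\left(U \right)} = 15 + 34 = 49$)
$A{\left(l \right)} = 2 l \left(71 + 14 l\right)$ ($A{\left(l \right)} = \left(l + \left(71 + 13 l\right)\right) 2 l = \left(71 + 14 l\right) 2 l = 2 l \left(71 + 14 l\right)$)
$\frac{3660}{A{\left(15 \right)}} + \frac{r{\left(-51 \right)}}{C{\left(-63 \right)}} = \frac{3660}{2 \cdot 15 \left(71 + 14 \cdot 15\right)} - \frac{39}{49} = \frac{3660}{2 \cdot 15 \left(71 + 210\right)} - \frac{39}{49} = \frac{3660}{2 \cdot 15 \cdot 281} - \frac{39}{49} = \frac{3660}{8430} - \frac{39}{49} = 3660 \cdot \frac{1}{8430} - \frac{39}{49} = \frac{122}{281} - \frac{39}{49} = - \frac{4981}{13769}$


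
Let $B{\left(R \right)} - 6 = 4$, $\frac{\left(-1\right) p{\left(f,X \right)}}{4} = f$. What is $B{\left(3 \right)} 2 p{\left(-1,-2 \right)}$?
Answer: $80$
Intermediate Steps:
$p{\left(f,X \right)} = - 4 f$
$B{\left(R \right)} = 10$ ($B{\left(R \right)} = 6 + 4 = 10$)
$B{\left(3 \right)} 2 p{\left(-1,-2 \right)} = 10 \cdot 2 \left(\left(-4\right) \left(-1\right)\right) = 20 \cdot 4 = 80$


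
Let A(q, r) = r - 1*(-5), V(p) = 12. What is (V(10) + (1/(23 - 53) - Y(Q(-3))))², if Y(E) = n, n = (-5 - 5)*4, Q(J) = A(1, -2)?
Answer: 2430481/900 ≈ 2700.5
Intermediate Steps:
A(q, r) = 5 + r (A(q, r) = r + 5 = 5 + r)
Q(J) = 3 (Q(J) = 5 - 2 = 3)
n = -40 (n = -10*4 = -40)
Y(E) = -40
(V(10) + (1/(23 - 53) - Y(Q(-3))))² = (12 + (1/(23 - 53) - 1*(-40)))² = (12 + (1/(-30) + 40))² = (12 + (-1/30 + 40))² = (12 + 1199/30)² = (1559/30)² = 2430481/900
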